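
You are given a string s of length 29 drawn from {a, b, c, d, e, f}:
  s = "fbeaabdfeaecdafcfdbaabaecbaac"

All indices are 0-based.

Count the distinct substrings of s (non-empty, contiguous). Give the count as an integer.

401

rank | idx | suffix
   0 |  19 | aabaecbaac
   1 |   3 | aabdfeaecdafcfdbaabaecbaac
   2 |  26 | aac
   3 |  20 | abaecbaac
   4 |   4 | abdfeaecdafcfdbaabaecbaac
   5 |  27 | ac
   6 |  22 | aecbaac
   7 |   9 | aecdafcfdbaabaecbaac
   8 |  13 | afcfdbaabaecbaac
   9 |  18 | baabaecbaac
  10 |  25 | baac
  11 |  21 | baecbaac
  12 |   5 | bdfeaecdafcfdbaabaecbaac
  13 |   1 | beaabdfeaecdafcfdbaabaecbaac
  14 |  28 | c
  15 |  24 | cbaac
  16 |  11 | cdafcfdbaabaecbaac
  17 |  15 | cfdbaabaecbaac
  18 |  12 | dafcfdbaabaecbaac
  19 |  17 | dbaabaecbaac
  20 |   6 | dfeaecdafcfdbaabaecbaac
  21 |   2 | eaabdfeaecdafcfdbaabaecbaac
  22 |   8 | eaecdafcfdbaabaecbaac
  23 |  23 | ecbaac
  24 |  10 | ecdafcfdbaabaecbaac
  25 |   0 | fbeaabdfeaecdafcfdbaabaecbaac
  26 |  14 | fcfdbaabaecbaac
  27 |  16 | fdbaabaecbaac
  28 |   7 | feaecdafcfdbaabaecbaac

SA = [19, 3, 26, 20, 4, 27, 22, 9, 13, 18, 25, 21, 5, 1, 28, 24, 11, 15, 12, 17, 6, 2, 8, 23, 10, 0, 14, 16, 7]
[i] adj suffixes → lcp
  [1] 19/3 → 3 ('aab')
  [2] 3/26 → 2 ('aa')
  [3] 26/20 → 1 ('a')
  [4] 20/4 → 2 ('ab')
  [5] 4/27 → 1 ('a')
  [6] 27/22 → 1 ('a')
  [7] 22/9 → 3 ('aec')
  [8] 9/13 → 1 ('a')
  [9] 13/18 → 0 ('')
  [10] 18/25 → 3 ('baa')
  [11] 25/21 → 2 ('ba')
  [12] 21/5 → 1 ('b')
  [13] 5/1 → 1 ('b')
  [14] 1/28 → 0 ('')
  [15] 28/24 → 1 ('c')
  [16] 24/11 → 1 ('c')
  [17] 11/15 → 1 ('c')
  [18] 15/12 → 0 ('')
  [19] 12/17 → 1 ('d')
  [20] 17/6 → 1 ('d')
  [21] 6/2 → 0 ('')
  [22] 2/8 → 2 ('ea')
  [23] 8/23 → 1 ('e')
  [24] 23/10 → 2 ('ec')
  [25] 10/0 → 0 ('')
  [26] 0/14 → 1 ('f')
  [27] 14/16 → 1 ('f')
  [28] 16/7 → 1 ('f')

n(n+1)/2 = 29·30/2 = 435
Σ LCP = 0 + 3 + 2 + 1 + 2 + 1 + 1 + 3 + 1 + 0 + 3 + 2 + 1 + 1 + 0 + 1 + 1 + 1 + 0 + 1 + 1 + 0 + 2 + 1 + 2 + 0 + 1 + 1 + 1 = 34
distinct = 435 − 34 = 401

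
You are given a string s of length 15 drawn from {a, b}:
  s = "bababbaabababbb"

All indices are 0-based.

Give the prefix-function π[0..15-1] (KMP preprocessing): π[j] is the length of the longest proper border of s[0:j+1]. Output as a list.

[0, 0, 1, 2, 3, 1, 2, 0, 1, 2, 3, 4, 5, 6, 1]

π[0] = 0
j=1 s[j]='a': π[1]=0 (border '')
j=2 s[j]='b': π[2]=1 (border 'b')
j=3 s[j]='a': π[3]=2 (border 'ba')
j=4 s[j]='b': π[4]=3 (border 'bab')
j=5 s[j]='b': k: 3→1→0; π[5]=1 (border 'b')
j=6 s[j]='a': π[6]=2 (border 'ba')
j=7 s[j]='a': k: 2→0; π[7]=0 (border '')
j=8 s[j]='b': π[8]=1 (border 'b')
j=9 s[j]='a': π[9]=2 (border 'ba')
j=10 s[j]='b': π[10]=3 (border 'bab')
j=11 s[j]='a': π[11]=4 (border 'baba')
j=12 s[j]='b': π[12]=5 (border 'babab')
j=13 s[j]='b': π[13]=6 (border 'bababb')
j=14 s[j]='b': k: 6→1→0; π[14]=1 (border 'b')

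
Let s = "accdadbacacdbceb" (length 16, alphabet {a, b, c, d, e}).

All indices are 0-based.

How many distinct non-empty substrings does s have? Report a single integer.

121

rank | idx | suffix
   0 |   7 | acacdbceb
   1 |   0 | accdadbacacdbceb
   2 |   9 | acdbceb
   3 |   4 | adbacacdbceb
   4 |  15 | b
   5 |   6 | bacacdbceb
   6 |  12 | bceb
   7 |   8 | cacdbceb
   8 |   1 | ccdadbacacdbceb
   9 |   2 | cdadbacacdbceb
  10 |  10 | cdbceb
  11 |  13 | ceb
  12 |   3 | dadbacacdbceb
  13 |   5 | dbacacdbceb
  14 |  11 | dbceb
  15 |  14 | eb

SA = [7, 0, 9, 4, 15, 6, 12, 8, 1, 2, 10, 13, 3, 5, 11, 14]
rank  pair      lcp
   1  s[7:],s[0:]  2  'ac'
   2  s[0:],s[9:]  2  'ac'
   3  s[9:],s[4:]  1  'a'
   4  s[4:],s[15:]  0  ''
   5  s[15:],s[6:]  1  'b'
   6  s[6:],s[12:]  1  'b'
   7  s[12:],s[8:]  0  ''
   8  s[8:],s[1:]  1  'c'
   9  s[1:],s[2:]  1  'c'
  10  s[2:],s[10:]  2  'cd'
  11  s[10:],s[13:]  1  'c'
  12  s[13:],s[3:]  0  ''
  13  s[3:],s[5:]  1  'd'
  14  s[5:],s[11:]  2  'db'
  15  s[11:],s[14:]  0  ''

n(n+1)/2 = 16·17/2 = 136
Σ LCP = 0 + 2 + 2 + 1 + 0 + 1 + 1 + 0 + 1 + 1 + 2 + 1 + 0 + 1 + 2 + 0 = 15
distinct = 136 − 15 = 121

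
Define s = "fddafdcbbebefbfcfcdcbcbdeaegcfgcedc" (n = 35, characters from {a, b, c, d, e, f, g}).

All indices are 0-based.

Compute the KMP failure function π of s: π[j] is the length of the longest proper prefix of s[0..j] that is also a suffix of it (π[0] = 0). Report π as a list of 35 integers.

π[0] = 0
j=1 s[j]='d': π[1]=0 (border '')
j=2 s[j]='d': π[2]=0 (border '')
j=3 s[j]='a': π[3]=0 (border '')
j=4 s[j]='f': π[4]=1 (border 'f')
j=5 s[j]='d': π[5]=2 (border 'fd')
j=6 s[j]='c': k: 2→0; π[6]=0 (border '')
j=7 s[j]='b': π[7]=0 (border '')
j=8 s[j]='b': π[8]=0 (border '')
j=9 s[j]='e': π[9]=0 (border '')
j=10 s[j]='b': π[10]=0 (border '')
j=11 s[j]='e': π[11]=0 (border '')
j=12 s[j]='f': π[12]=1 (border 'f')
j=13 s[j]='b': k: 1→0; π[13]=0 (border '')
j=14 s[j]='f': π[14]=1 (border 'f')
j=15 s[j]='c': k: 1→0; π[15]=0 (border '')
j=16 s[j]='f': π[16]=1 (border 'f')
j=17 s[j]='c': k: 1→0; π[17]=0 (border '')
j=18 s[j]='d': π[18]=0 (border '')
j=19 s[j]='c': π[19]=0 (border '')
j=20 s[j]='b': π[20]=0 (border '')
j=21 s[j]='c': π[21]=0 (border '')
j=22 s[j]='b': π[22]=0 (border '')
j=23 s[j]='d': π[23]=0 (border '')
j=24 s[j]='e': π[24]=0 (border '')
j=25 s[j]='a': π[25]=0 (border '')
j=26 s[j]='e': π[26]=0 (border '')
j=27 s[j]='g': π[27]=0 (border '')
j=28 s[j]='c': π[28]=0 (border '')
j=29 s[j]='f': π[29]=1 (border 'f')
j=30 s[j]='g': k: 1→0; π[30]=0 (border '')
j=31 s[j]='c': π[31]=0 (border '')
j=32 s[j]='e': π[32]=0 (border '')
j=33 s[j]='d': π[33]=0 (border '')
j=34 s[j]='c': π[34]=0 (border '')

[0, 0, 0, 0, 1, 2, 0, 0, 0, 0, 0, 0, 1, 0, 1, 0, 1, 0, 0, 0, 0, 0, 0, 0, 0, 0, 0, 0, 0, 1, 0, 0, 0, 0, 0]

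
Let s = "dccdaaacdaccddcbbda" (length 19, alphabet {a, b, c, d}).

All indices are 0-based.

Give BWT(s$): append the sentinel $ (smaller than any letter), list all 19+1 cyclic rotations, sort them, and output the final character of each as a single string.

addadacbddacacbccd$c

rank  rotation              last
    0  $dccdaaacdaccddcbbda  a
    1  a$dccdaaacdaccddcbbd  d
    2  aaacdaccddcbbda$dccd  d
    3  aacdaccddcbbda$dccda  a
    4  accddcbbda$dccdaaacd  d
    5  acdaccddcbbda$dccdaa  a
    6  bbda$dccdaaacdaccddc  c
    7  bda$dccdaaacdaccddcb  b
    8  cbbda$dccdaaacdaccdd  d
    9  ccdaaacdaccddcbbda$d  d
   10  ccddcbbda$dccdaaacda  a
   11  cdaaacdaccddcbbda$dc  c
   12  cdaccddcbbda$dccdaaa  a
   13  cddcbbda$dccdaaacdac  c
   14  da$dccdaaacdaccddcbb  b
   15  daaacdaccddcbbda$dcc  c
   16  daccddcbbda$dccdaaac  c
   17  dcbbda$dccdaaacdaccd  d
   18  dccdaaacdaccddcbbda$  $
   19  ddcbbda$dccdaaacdacc  c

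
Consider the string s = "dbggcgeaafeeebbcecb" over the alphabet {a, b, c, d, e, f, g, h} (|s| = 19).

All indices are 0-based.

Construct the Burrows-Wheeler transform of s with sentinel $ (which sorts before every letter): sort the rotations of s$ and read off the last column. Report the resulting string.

rank  rotation              last
    0  $dbggcgeaafeeebbcecb  b
    1  aafeeebbcecb$dbggcge  e
    2  afeeebbcecb$dbggcgea  a
    3  b$dbggcgeaafeeebbcec  c
    4  bbcecb$dbggcgeaafeee  e
    5  bcecb$dbggcgeaafeeeb  b
    6  bggcgeaafeeebbcecb$d  d
    7  cb$dbggcgeaafeeebbce  e
    8  cecb$dbggcgeaafeeebb  b
    9  cgeaafeeebbcecb$dbgg  g
   10  dbggcgeaafeeebbcecb$  $
   11  eaafeeebbcecb$dbggcg  g
   12  ebbcecb$dbggcgeaafee  e
   13  ecb$dbggcgeaafeeebbc  c
   14  eebbcecb$dbggcgeaafe  e
   15  eeebbcecb$dbggcgeaaf  f
   16  feeebbcecb$dbggcgeaa  a
   17  gcgeaafeeebbcecb$dbg  g
   18  geaafeeebbcecb$dbggc  c
   19  ggcgeaafeeebbcecb$db  b

beacebdebg$gecefagcb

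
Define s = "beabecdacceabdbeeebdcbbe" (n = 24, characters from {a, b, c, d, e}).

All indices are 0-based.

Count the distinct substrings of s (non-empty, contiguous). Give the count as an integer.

rank | idx | suffix
   0 |  11 | abdbeeebdcbbe
   1 |   2 | abecdacceabdbeeebdcbbe
   2 |   7 | acceabdbeeebdcbbe
   3 |  21 | bbe
   4 |  12 | bdbeeebdcbbe
   5 |  18 | bdcbbe
   6 |  22 | be
   7 |   0 | beabecdacceabdbeeebdcbbe
   8 |   3 | becdacceabdbeeebdcbbe
   9 |  14 | beeebdcbbe
  10 |  20 | cbbe
  11 |   8 | cceabdbeeebdcbbe
  12 |   5 | cdacceabdbeeebdcbbe
  13 |   9 | ceabdbeeebdcbbe
  14 |   6 | dacceabdbeeebdcbbe
  15 |  13 | dbeeebdcbbe
  16 |  19 | dcbbe
  17 |  23 | e
  18 |  10 | eabdbeeebdcbbe
  19 |   1 | eabecdacceabdbeeebdcbbe
  20 |  17 | ebdcbbe
  21 |   4 | ecdacceabdbeeebdcbbe
  22 |  16 | eebdcbbe
  23 |  15 | eeebdcbbe

SA = [11, 2, 7, 21, 12, 18, 22, 0, 3, 14, 20, 8, 5, 9, 6, 13, 19, 23, 10, 1, 17, 4, 16, 15]
rank  pair      lcp
   1  s[11:],s[2:]  2  'ab'
   2  s[2:],s[7:]  1  'a'
   3  s[7:],s[21:]  0  ''
   4  s[21:],s[12:]  1  'b'
   5  s[12:],s[18:]  2  'bd'
   6  s[18:],s[22:]  1  'b'
   7  s[22:],s[0:]  2  'be'
   8  s[0:],s[3:]  2  'be'
   9  s[3:],s[14:]  2  'be'
  10  s[14:],s[20:]  0  ''
  11  s[20:],s[8:]  1  'c'
  12  s[8:],s[5:]  1  'c'
  13  s[5:],s[9:]  1  'c'
  14  s[9:],s[6:]  0  ''
  15  s[6:],s[13:]  1  'd'
  16  s[13:],s[19:]  1  'd'
  17  s[19:],s[23:]  0  ''
  18  s[23:],s[10:]  1  'e'
  19  s[10:],s[1:]  3  'eab'
  20  s[1:],s[17:]  1  'e'
  21  s[17:],s[4:]  1  'e'
  22  s[4:],s[16:]  1  'e'
  23  s[16:],s[15:]  2  'ee'

n(n+1)/2 = 24·25/2 = 300
Σ LCP = 0 + 2 + 1 + 0 + 1 + 2 + 1 + 2 + 2 + 2 + 0 + 1 + 1 + 1 + 0 + 1 + 1 + 0 + 1 + 3 + 1 + 1 + 1 + 2 = 27
distinct = 300 − 27 = 273

273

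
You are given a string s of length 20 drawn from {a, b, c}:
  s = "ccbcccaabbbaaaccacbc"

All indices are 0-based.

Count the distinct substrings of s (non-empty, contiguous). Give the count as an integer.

181

sorted suffixes:
  #0 SA[0]=11  'aaaccacbc'
  #1 SA[1]=6  'aabbbaaaccacbc'
  #2 SA[2]=12  'aaccacbc'
  #3 SA[3]=7  'abbbaaaccacbc'
  #4 SA[4]=16  'acbc'
  #5 SA[5]=13  'accacbc'
  #6 SA[6]=10  'baaaccacbc'
  #7 SA[7]=9  'bbaaaccacbc'
  #8 SA[8]=8  'bbbaaaccacbc'
  #9 SA[9]=18  'bc'
  #10 SA[10]=2  'bcccaabbbaaaccacbc'
  #11 SA[11]=19  'c'
  #12 SA[12]=5  'caabbbaaaccacbc'
  #13 SA[13]=15  'cacbc'
  #14 SA[14]=17  'cbc'
  #15 SA[15]=1  'cbcccaabbbaaaccacbc'
  #16 SA[16]=4  'ccaabbbaaaccacbc'
  #17 SA[17]=14  'ccacbc'
  #18 SA[18]=0  'ccbcccaabbbaaaccacbc'
  #19 SA[19]=3  'cccaabbbaaaccacbc'

SA = [11, 6, 12, 7, 16, 13, 10, 9, 8, 18, 2, 19, 5, 15, 17, 1, 4, 14, 0, 3]
[i] adj suffixes → lcp
  [1] 11/6 → 2 ('aa')
  [2] 6/12 → 2 ('aa')
  [3] 12/7 → 1 ('a')
  [4] 7/16 → 1 ('a')
  [5] 16/13 → 2 ('ac')
  [6] 13/10 → 0 ('')
  [7] 10/9 → 1 ('b')
  [8] 9/8 → 2 ('bb')
  [9] 8/18 → 1 ('b')
  [10] 18/2 → 2 ('bc')
  [11] 2/19 → 0 ('')
  [12] 19/5 → 1 ('c')
  [13] 5/15 → 2 ('ca')
  [14] 15/17 → 1 ('c')
  [15] 17/1 → 3 ('cbc')
  [16] 1/4 → 1 ('c')
  [17] 4/14 → 3 ('cca')
  [18] 14/0 → 2 ('cc')
  [19] 0/3 → 2 ('cc')

n(n+1)/2 = 20·21/2 = 210
Σ LCP = 0 + 2 + 2 + 1 + 1 + 2 + 0 + 1 + 2 + 1 + 2 + 0 + 1 + 2 + 1 + 3 + 1 + 3 + 2 + 2 = 29
distinct = 210 − 29 = 181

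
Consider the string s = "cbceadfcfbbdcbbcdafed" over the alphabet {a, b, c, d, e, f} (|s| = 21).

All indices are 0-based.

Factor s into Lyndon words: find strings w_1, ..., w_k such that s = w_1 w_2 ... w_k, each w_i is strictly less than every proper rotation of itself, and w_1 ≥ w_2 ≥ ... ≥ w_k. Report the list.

["c", "bce", "adfcfbbdcbbcdafed"]

emit factor 1: 'c' (i=0, period=1)
emit factor 2: 'bce' (i=1, period=3)
emit factor 3: 'adfcfbbdcbbcdafed' (i=4, period=17)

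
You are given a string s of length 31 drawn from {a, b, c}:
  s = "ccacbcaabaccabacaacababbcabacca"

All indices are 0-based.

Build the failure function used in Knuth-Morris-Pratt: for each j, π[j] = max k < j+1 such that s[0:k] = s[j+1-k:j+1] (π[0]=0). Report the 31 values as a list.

[0, 1, 0, 1, 0, 1, 0, 0, 0, 0, 1, 2, 3, 0, 0, 1, 0, 0, 1, 0, 0, 0, 0, 0, 1, 0, 0, 0, 1, 2, 3]

π[0] = 0
j=1 s[j]='c': π[1]=1 (border 'c')
j=2 s[j]='a': k: 1→0; π[2]=0 (border '')
j=3 s[j]='c': π[3]=1 (border 'c')
j=4 s[j]='b': k: 1→0; π[4]=0 (border '')
j=5 s[j]='c': π[5]=1 (border 'c')
j=6 s[j]='a': k: 1→0; π[6]=0 (border '')
j=7 s[j]='a': π[7]=0 (border '')
j=8 s[j]='b': π[8]=0 (border '')
j=9 s[j]='a': π[9]=0 (border '')
j=10 s[j]='c': π[10]=1 (border 'c')
j=11 s[j]='c': π[11]=2 (border 'cc')
j=12 s[j]='a': π[12]=3 (border 'cca')
j=13 s[j]='b': k: 3→0; π[13]=0 (border '')
j=14 s[j]='a': π[14]=0 (border '')
j=15 s[j]='c': π[15]=1 (border 'c')
j=16 s[j]='a': k: 1→0; π[16]=0 (border '')
j=17 s[j]='a': π[17]=0 (border '')
j=18 s[j]='c': π[18]=1 (border 'c')
j=19 s[j]='a': k: 1→0; π[19]=0 (border '')
j=20 s[j]='b': π[20]=0 (border '')
j=21 s[j]='a': π[21]=0 (border '')
j=22 s[j]='b': π[22]=0 (border '')
j=23 s[j]='b': π[23]=0 (border '')
j=24 s[j]='c': π[24]=1 (border 'c')
j=25 s[j]='a': k: 1→0; π[25]=0 (border '')
j=26 s[j]='b': π[26]=0 (border '')
j=27 s[j]='a': π[27]=0 (border '')
j=28 s[j]='c': π[28]=1 (border 'c')
j=29 s[j]='c': π[29]=2 (border 'cc')
j=30 s[j]='a': π[30]=3 (border 'cca')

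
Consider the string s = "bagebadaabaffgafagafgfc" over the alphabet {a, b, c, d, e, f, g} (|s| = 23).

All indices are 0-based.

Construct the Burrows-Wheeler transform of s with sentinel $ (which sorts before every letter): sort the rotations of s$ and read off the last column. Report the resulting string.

rank  rotation                  last
    0  $bagebadaabaffgafagafgfc  c
    1  aabaffgafagafgfc$bagebad  d
    2  abaffgafagafgfc$bagebada  a
    3  adaabaffgafagafgfc$bageb  b
    4  afagafgfc$bagebadaabaffg  g
    5  affgafagafgfc$bagebadaab  b
    6  afgfc$bagebadaabaffgafag  g
    7  agafgfc$bagebadaabaffgaf  f
    8  agebadaabaffgafagafgfc$b  b
    9  badaabaffgafagafgfc$bage  e
   10  baffgafagafgfc$bagebadaa  a
   11  bagebadaabaffgafagafgfc$  $
   12  c$bagebadaabaffgafagafgf  f
   13  daabaffgafagafgfc$bageba  a
   14  ebadaabaffgafagafgfc$bag  g
   15  fagafgfc$bagebadaabaffga  a
   16  fc$bagebadaabaffgafagafg  g
   17  ffgafagafgfc$bagebadaaba  a
   18  fgafagafgfc$bagebadaabaf  f
   19  fgfc$bagebadaabaffgafaga  a
   20  gafagafgfc$bagebadaabaff  f
   21  gafgfc$bagebadaabaffgafa  a
   22  gebadaabaffgafagafgfc$ba  a
   23  gfc$bagebadaabaffgafagaf  f

cdabgbgfbea$fagagafafaaf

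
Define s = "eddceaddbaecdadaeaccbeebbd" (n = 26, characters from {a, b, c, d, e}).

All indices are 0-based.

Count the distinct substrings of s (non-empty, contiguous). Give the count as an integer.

rank | idx | suffix
   0 |  17 | accbeebbd
   1 |  13 | adaeaccbeebbd
   2 |   5 | addbaecdadaeaccbeebbd
   3 |  15 | aeaccbeebbd
   4 |   9 | aecdadaeaccbeebbd
   5 |   8 | baecdadaeaccbeebbd
   6 |  23 | bbd
   7 |  24 | bd
   8 |  20 | beebbd
   9 |  19 | cbeebbd
  10 |  18 | ccbeebbd
  11 |  11 | cdadaeaccbeebbd
  12 |   3 | ceaddbaecdadaeaccbeebbd
  13 |  25 | d
  14 |  12 | dadaeaccbeebbd
  15 |  14 | daeaccbeebbd
  16 |   7 | dbaecdadaeaccbeebbd
  17 |   2 | dceaddbaecdadaeaccbeebbd
  18 |   6 | ddbaecdadaeaccbeebbd
  19 |   1 | ddceaddbaecdadaeaccbeebbd
  20 |  16 | eaccbeebbd
  21 |   4 | eaddbaecdadaeaccbeebbd
  22 |  22 | ebbd
  23 |  10 | ecdadaeaccbeebbd
  24 |   0 | eddceaddbaecdadaeaccbeebbd
  25 |  21 | eebbd

SA = [17, 13, 5, 15, 9, 8, 23, 24, 20, 19, 18, 11, 3, 25, 12, 14, 7, 2, 6, 1, 16, 4, 22, 10, 0, 21]
[i] adj suffixes → lcp
  [1] 17/13 → 1 ('a')
  [2] 13/5 → 2 ('ad')
  [3] 5/15 → 1 ('a')
  [4] 15/9 → 2 ('ae')
  [5] 9/8 → 0 ('')
  [6] 8/23 → 1 ('b')
  [7] 23/24 → 1 ('b')
  [8] 24/20 → 1 ('b')
  [9] 20/19 → 0 ('')
  [10] 19/18 → 1 ('c')
  [11] 18/11 → 1 ('c')
  [12] 11/3 → 1 ('c')
  [13] 3/25 → 0 ('')
  [14] 25/12 → 1 ('d')
  [15] 12/14 → 2 ('da')
  [16] 14/7 → 1 ('d')
  [17] 7/2 → 1 ('d')
  [18] 2/6 → 1 ('d')
  [19] 6/1 → 2 ('dd')
  [20] 1/16 → 0 ('')
  [21] 16/4 → 2 ('ea')
  [22] 4/22 → 1 ('e')
  [23] 22/10 → 1 ('e')
  [24] 10/0 → 1 ('e')
  [25] 0/21 → 1 ('e')

n(n+1)/2 = 26·27/2 = 351
Σ LCP = 0 + 1 + 2 + 1 + 2 + 0 + 1 + 1 + 1 + 0 + 1 + 1 + 1 + 0 + 1 + 2 + 1 + 1 + 1 + 2 + 0 + 2 + 1 + 1 + 1 + 1 = 26
distinct = 351 − 26 = 325

325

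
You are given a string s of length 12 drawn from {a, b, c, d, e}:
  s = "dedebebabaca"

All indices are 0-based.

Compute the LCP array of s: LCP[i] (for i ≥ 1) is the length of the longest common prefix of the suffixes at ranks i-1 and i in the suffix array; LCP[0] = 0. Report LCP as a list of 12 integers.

[0, 1, 1, 0, 2, 1, 0, 0, 2, 0, 2, 1]

rank | idx | suffix
   0 |  11 | a
   1 |   7 | abaca
   2 |   9 | aca
   3 |   6 | babaca
   4 |   8 | baca
   5 |   4 | bebabaca
   6 |  10 | ca
   7 |   2 | debebabaca
   8 |   0 | dedebebabaca
   9 |   5 | ebabaca
  10 |   3 | ebebabaca
  11 |   1 | edebebabaca

SA = [11, 7, 9, 6, 8, 4, 10, 2, 0, 5, 3, 1]
i: (SA[i-1],SA[i]) lcp shared
  1: (11,7) 1 'a'
  2: (7,9) 1 'a'
  3: (9,6) 0 ''
  4: (6,8) 2 'ba'
  5: (8,4) 1 'b'
  6: (4,10) 0 ''
  7: (10,2) 0 ''
  8: (2,0) 2 'de'
  9: (0,5) 0 ''
  10: (5,3) 2 'eb'
  11: (3,1) 1 'e'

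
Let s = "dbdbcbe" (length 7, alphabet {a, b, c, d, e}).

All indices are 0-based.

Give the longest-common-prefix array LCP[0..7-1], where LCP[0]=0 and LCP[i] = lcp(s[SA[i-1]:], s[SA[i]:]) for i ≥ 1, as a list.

[0, 1, 1, 0, 0, 2, 0]

sorted suffixes:
  #0 SA[0]=3  'bcbe'
  #1 SA[1]=1  'bdbcbe'
  #2 SA[2]=5  'be'
  #3 SA[3]=4  'cbe'
  #4 SA[4]=2  'dbcbe'
  #5 SA[5]=0  'dbdbcbe'
  #6 SA[6]=6  'e'

SA = [3, 1, 5, 4, 2, 0, 6]
rank  pair      lcp
   1  s[3:],s[1:]  1  'b'
   2  s[1:],s[5:]  1  'b'
   3  s[5:],s[4:]  0  ''
   4  s[4:],s[2:]  0  ''
   5  s[2:],s[0:]  2  'db'
   6  s[0:],s[6:]  0  ''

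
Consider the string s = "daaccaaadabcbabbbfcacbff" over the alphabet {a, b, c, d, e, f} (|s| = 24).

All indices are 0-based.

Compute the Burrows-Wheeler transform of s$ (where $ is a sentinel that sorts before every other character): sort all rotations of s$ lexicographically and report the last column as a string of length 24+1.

fcdabdcaacababccfbaa$afbb

rank  rotation                   last
    0  $daaccaaadabcbabbbfcacbff  f
    1  aaadabcbabbbfcacbff$daacc  c
    2  aaccaaadabcbabbbfcacbff$d  d
    3  aadabcbabbbfcacbff$daacca  a
    4  abbbfcacbff$daaccaaadabcb  b
    5  abcbabbbfcacbff$daaccaaad  d
    6  acbff$daaccaaadabcbabbbfc  c
    7  accaaadabcbabbbfcacbff$da  a
    8  adabcbabbbfcacbff$daaccaa  a
    9  babbbfcacbff$daaccaaadabc  c
   10  bbbfcacbff$daaccaaadabcba  a
   11  bbfcacbff$daaccaaadabcbab  b
   12  bcbabbbfcacbff$daaccaaada  a
   13  bfcacbff$daaccaaadabcbabb  b
   14  bff$daaccaaadabcbabbbfcac  c
   15  caaadabcbabbbfcacbff$daac  c
   16  cacbff$daaccaaadabcbabbbf  f
   17  cbabbbfcacbff$daaccaaadab  b
   18  cbff$daaccaaadabcbabbbfca  a
   19  ccaaadabcbabbbfcacbff$daa  a
   20  daaccaaadabcbabbbfcacbff$  $
   21  dabcbabbbfcacbff$daaccaaa  a
   22  f$daaccaaadabcbabbbfcacbf  f
   23  fcacbff$daaccaaadabcbabbb  b
   24  ff$daaccaaadabcbabbbfcacb  b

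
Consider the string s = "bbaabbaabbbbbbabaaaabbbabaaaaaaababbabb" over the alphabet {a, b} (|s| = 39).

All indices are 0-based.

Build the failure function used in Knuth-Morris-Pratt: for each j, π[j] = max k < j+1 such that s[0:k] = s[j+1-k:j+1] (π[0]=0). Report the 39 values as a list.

[0, 1, 0, 0, 1, 2, 3, 4, 5, 6, 2, 2, 2, 2, 3, 1, 0, 0, 0, 0, 1, 2, 2, 3, 1, 0, 0, 0, 0, 0, 0, 0, 1, 0, 1, 2, 3, 1, 2]

π[0] = 0
j=1 s[j]='b': π[1]=1 (border 'b')
j=2 s[j]='a': k: 1→0; π[2]=0 (border '')
j=3 s[j]='a': π[3]=0 (border '')
j=4 s[j]='b': π[4]=1 (border 'b')
j=5 s[j]='b': π[5]=2 (border 'bb')
j=6 s[j]='a': π[6]=3 (border 'bba')
j=7 s[j]='a': π[7]=4 (border 'bbaa')
j=8 s[j]='b': π[8]=5 (border 'bbaab')
j=9 s[j]='b': π[9]=6 (border 'bbaabb')
j=10 s[j]='b': k: 6→2→1; π[10]=2 (border 'bb')
j=11 s[j]='b': k: 2→1; π[11]=2 (border 'bb')
j=12 s[j]='b': k: 2→1; π[12]=2 (border 'bb')
j=13 s[j]='b': k: 2→1; π[13]=2 (border 'bb')
j=14 s[j]='a': π[14]=3 (border 'bba')
j=15 s[j]='b': k: 3→0; π[15]=1 (border 'b')
j=16 s[j]='a': k: 1→0; π[16]=0 (border '')
j=17 s[j]='a': π[17]=0 (border '')
j=18 s[j]='a': π[18]=0 (border '')
j=19 s[j]='a': π[19]=0 (border '')
j=20 s[j]='b': π[20]=1 (border 'b')
j=21 s[j]='b': π[21]=2 (border 'bb')
j=22 s[j]='b': k: 2→1; π[22]=2 (border 'bb')
j=23 s[j]='a': π[23]=3 (border 'bba')
j=24 s[j]='b': k: 3→0; π[24]=1 (border 'b')
j=25 s[j]='a': k: 1→0; π[25]=0 (border '')
j=26 s[j]='a': π[26]=0 (border '')
j=27 s[j]='a': π[27]=0 (border '')
j=28 s[j]='a': π[28]=0 (border '')
j=29 s[j]='a': π[29]=0 (border '')
j=30 s[j]='a': π[30]=0 (border '')
j=31 s[j]='a': π[31]=0 (border '')
j=32 s[j]='b': π[32]=1 (border 'b')
j=33 s[j]='a': k: 1→0; π[33]=0 (border '')
j=34 s[j]='b': π[34]=1 (border 'b')
j=35 s[j]='b': π[35]=2 (border 'bb')
j=36 s[j]='a': π[36]=3 (border 'bba')
j=37 s[j]='b': k: 3→0; π[37]=1 (border 'b')
j=38 s[j]='b': π[38]=2 (border 'bb')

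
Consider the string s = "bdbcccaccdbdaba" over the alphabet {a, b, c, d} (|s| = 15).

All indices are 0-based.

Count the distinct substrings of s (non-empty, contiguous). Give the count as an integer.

rank | idx | suffix
   0 |  14 | a
   1 |  12 | aba
   2 |   6 | accdbdaba
   3 |  13 | ba
   4 |   2 | bcccaccdbdaba
   5 |  10 | bdaba
   6 |   0 | bdbcccaccdbdaba
   7 |   5 | caccdbdaba
   8 |   4 | ccaccdbdaba
   9 |   3 | cccaccdbdaba
  10 |   7 | ccdbdaba
  11 |   8 | cdbdaba
  12 |  11 | daba
  13 |   1 | dbcccaccdbdaba
  14 |   9 | dbdaba

SA = [14, 12, 6, 13, 2, 10, 0, 5, 4, 3, 7, 8, 11, 1, 9]
rank  pair      lcp
   1  s[14:],s[12:]  1  'a'
   2  s[12:],s[6:]  1  'a'
   3  s[6:],s[13:]  0  ''
   4  s[13:],s[2:]  1  'b'
   5  s[2:],s[10:]  1  'b'
   6  s[10:],s[0:]  2  'bd'
   7  s[0:],s[5:]  0  ''
   8  s[5:],s[4:]  1  'c'
   9  s[4:],s[3:]  2  'cc'
  10  s[3:],s[7:]  2  'cc'
  11  s[7:],s[8:]  1  'c'
  12  s[8:],s[11:]  0  ''
  13  s[11:],s[1:]  1  'd'
  14  s[1:],s[9:]  2  'db'

n(n+1)/2 = 15·16/2 = 120
Σ LCP = 0 + 1 + 1 + 0 + 1 + 1 + 2 + 0 + 1 + 2 + 2 + 1 + 0 + 1 + 2 = 15
distinct = 120 − 15 = 105

105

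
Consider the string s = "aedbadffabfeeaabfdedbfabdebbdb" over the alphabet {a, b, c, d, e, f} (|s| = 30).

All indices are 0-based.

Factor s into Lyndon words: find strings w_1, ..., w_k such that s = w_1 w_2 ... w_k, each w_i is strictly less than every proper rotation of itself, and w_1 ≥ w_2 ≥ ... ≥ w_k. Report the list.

["aedb", "adff", "abfee", "aabfdedbfabdebbdb"]

emit factor 1: 'aedb' (i=0, period=4)
emit factor 2: 'adff' (i=4, period=4)
emit factor 3: 'abfee' (i=8, period=5)
emit factor 4: 'aabfdedbfabdebbdb' (i=13, period=17)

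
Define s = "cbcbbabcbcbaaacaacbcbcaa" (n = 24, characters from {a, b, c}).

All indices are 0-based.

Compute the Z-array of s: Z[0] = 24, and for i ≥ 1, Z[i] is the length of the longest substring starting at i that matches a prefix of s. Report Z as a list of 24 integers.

[24, 0, 2, 0, 0, 0, 0, 4, 0, 2, 0, 0, 0, 0, 1, 0, 0, 4, 0, 3, 0, 1, 0, 0]

Z[0]=24
i=1: fresh scan; Z[1]=0
i=2: fresh scan; Z[2]=2 extend→box=[2,4)
i=3: min(r-i=1, Z[1]=0)=0; Z[3]=0
i=4: fresh scan; Z[4]=0
i=5: fresh scan; Z[5]=0
i=6: fresh scan; Z[6]=0
i=7: fresh scan; Z[7]=4 extend→box=[7,11)
i=8: min(r-i=3, Z[1]=0)=0; Z[8]=0
i=9: min(r-i=2, Z[2]=2)=2; Z[9]=2
i=10: min(r-i=1, Z[3]=0)=0; Z[10]=0
i=11: fresh scan; Z[11]=0
i=12: fresh scan; Z[12]=0
i=13: fresh scan; Z[13]=0
i=14: fresh scan; Z[14]=1 extend→box=[14,15)
i=15: fresh scan; Z[15]=0
i=16: fresh scan; Z[16]=0
i=17: fresh scan; Z[17]=4 extend→box=[17,21)
i=18: min(r-i=3, Z[1]=0)=0; Z[18]=0
i=19: min(r-i=2, Z[2]=2)=2; Z[19]=3 extend→box=[19,22)
i=20: min(r-i=2, Z[1]=0)=0; Z[20]=0
i=21: min(r-i=1, Z[2]=2)=1; Z[21]=1
i=22: fresh scan; Z[22]=0
i=23: fresh scan; Z[23]=0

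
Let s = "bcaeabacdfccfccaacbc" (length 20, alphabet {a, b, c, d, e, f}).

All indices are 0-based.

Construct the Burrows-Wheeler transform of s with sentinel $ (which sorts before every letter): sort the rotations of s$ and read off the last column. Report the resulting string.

rank  rotation               last
    0  $bcaeabacdfccfccaacbc  c
    1  aacbc$bcaeabacdfccfcc  c
    2  abacdfccfccaacbc$bcae  e
    3  acbc$bcaeabacdfccfcca  a
    4  acdfccfccaacbc$bcaeab  b
    5  aeabacdfccfccaacbc$bc  c
    6  bacdfccfccaacbc$bcaea  a
    7  bc$bcaeabacdfccfccaac  c
    8  bcaeabacdfccfccaacbc$  $
    9  c$bcaeabacdfccfccaacb  b
   10  caacbc$bcaeabacdfccfc  c
   11  caeabacdfccfccaacbc$b  b
   12  cbc$bcaeabacdfccfccaa  a
   13  ccaacbc$bcaeabacdfccf  f
   14  ccfccaacbc$bcaeabacdf  f
   15  cdfccfccaacbc$bcaeaba  a
   16  cfccaacbc$bcaeabacdfc  c
   17  dfccfccaacbc$bcaeabac  c
   18  eabacdfccfccaacbc$bca  a
   19  fccaacbc$bcaeabacdfcc  c
   20  fccfccaacbc$bcaeabacd  d

cceabcac$bcbaffaccacd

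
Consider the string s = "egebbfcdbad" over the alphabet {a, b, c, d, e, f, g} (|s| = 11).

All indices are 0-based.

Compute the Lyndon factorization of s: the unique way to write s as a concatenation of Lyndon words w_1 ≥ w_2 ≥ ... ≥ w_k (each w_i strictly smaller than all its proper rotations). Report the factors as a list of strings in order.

emit factor 1: 'eg' (i=0, period=2)
emit factor 2: 'e' (i=2, period=1)
emit factor 3: 'bbfcd' (i=3, period=5)
emit factor 4: 'b' (i=8, period=1)
emit factor 5: 'ad' (i=9, period=2)

["eg", "e", "bbfcd", "b", "ad"]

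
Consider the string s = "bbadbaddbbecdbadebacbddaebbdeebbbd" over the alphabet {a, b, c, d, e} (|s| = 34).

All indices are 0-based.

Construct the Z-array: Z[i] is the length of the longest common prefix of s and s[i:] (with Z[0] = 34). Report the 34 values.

[34, 1, 0, 0, 1, 0, 0, 0, 2, 1, 0, 0, 0, 1, 0, 0, 0, 1, 0, 0, 1, 0, 0, 0, 0, 2, 1, 0, 0, 0, 2, 2, 1, 0]

Z[0]=34
i=1: i≥r, start 0; Z[1]=1 scan→box=[1,2)
i=2: i≥r, start 0; Z[2]=0
i=3: i≥r, start 0; Z[3]=0
i=4: i≥r, start 0; Z[4]=1 scan→box=[4,5)
i=5: i≥r, start 0; Z[5]=0
i=6: i≥r, start 0; Z[6]=0
i=7: i≥r, start 0; Z[7]=0
i=8: i≥r, start 0; Z[8]=2 scan→box=[8,10)
i=9: min(r-i=1, Z[1]=1)=1; Z[9]=1
i=10: i≥r, start 0; Z[10]=0
i=11: i≥r, start 0; Z[11]=0
i=12: i≥r, start 0; Z[12]=0
i=13: i≥r, start 0; Z[13]=1 scan→box=[13,14)
i=14: i≥r, start 0; Z[14]=0
i=15: i≥r, start 0; Z[15]=0
i=16: i≥r, start 0; Z[16]=0
i=17: i≥r, start 0; Z[17]=1 scan→box=[17,18)
i=18: i≥r, start 0; Z[18]=0
i=19: i≥r, start 0; Z[19]=0
i=20: i≥r, start 0; Z[20]=1 scan→box=[20,21)
i=21: i≥r, start 0; Z[21]=0
i=22: i≥r, start 0; Z[22]=0
i=23: i≥r, start 0; Z[23]=0
i=24: i≥r, start 0; Z[24]=0
i=25: i≥r, start 0; Z[25]=2 scan→box=[25,27)
i=26: min(r-i=1, Z[1]=1)=1; Z[26]=1
i=27: i≥r, start 0; Z[27]=0
i=28: i≥r, start 0; Z[28]=0
i=29: i≥r, start 0; Z[29]=0
i=30: i≥r, start 0; Z[30]=2 scan→box=[30,32)
i=31: min(r-i=1, Z[1]=1)=1; Z[31]=2 scan→box=[31,33)
i=32: min(r-i=1, Z[1]=1)=1; Z[32]=1
i=33: i≥r, start 0; Z[33]=0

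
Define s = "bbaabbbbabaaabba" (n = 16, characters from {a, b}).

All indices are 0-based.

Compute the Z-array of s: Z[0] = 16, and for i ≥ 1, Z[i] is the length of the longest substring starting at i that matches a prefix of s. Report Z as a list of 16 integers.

[16, 1, 0, 0, 2, 2, 3, 1, 0, 1, 0, 0, 0, 3, 1, 0]

Z[0]=16
i=1: fresh scan; Z[1]=1 extend→box=[1,2)
i=2: fresh scan; Z[2]=0
i=3: fresh scan; Z[3]=0
i=4: fresh scan; Z[4]=2 extend→box=[4,6)
i=5: min(r-i=1, Z[1]=1)=1; Z[5]=2 extend→box=[5,7)
i=6: min(r-i=1, Z[1]=1)=1; Z[6]=3 extend→box=[6,9)
i=7: min(r-i=2, Z[1]=1)=1; Z[7]=1
i=8: min(r-i=1, Z[2]=0)=0; Z[8]=0
i=9: fresh scan; Z[9]=1 extend→box=[9,10)
i=10: fresh scan; Z[10]=0
i=11: fresh scan; Z[11]=0
i=12: fresh scan; Z[12]=0
i=13: fresh scan; Z[13]=3 extend→box=[13,16)
i=14: min(r-i=2, Z[1]=1)=1; Z[14]=1
i=15: min(r-i=1, Z[2]=0)=0; Z[15]=0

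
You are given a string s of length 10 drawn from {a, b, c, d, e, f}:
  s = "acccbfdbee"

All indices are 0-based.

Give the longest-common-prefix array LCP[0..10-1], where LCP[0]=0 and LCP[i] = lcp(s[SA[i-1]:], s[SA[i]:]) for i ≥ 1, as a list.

[0, 0, 1, 0, 1, 2, 0, 0, 1, 0]

rank | idx | suffix
   0 |   0 | acccbfdbee
   1 |   7 | bee
   2 |   4 | bfdbee
   3 |   3 | cbfdbee
   4 |   2 | ccbfdbee
   5 |   1 | cccbfdbee
   6 |   6 | dbee
   7 |   9 | e
   8 |   8 | ee
   9 |   5 | fdbee

SA = [0, 7, 4, 3, 2, 1, 6, 9, 8, 5]
[i] adj suffixes → lcp
  [1] 0/7 → 0 ('')
  [2] 7/4 → 1 ('b')
  [3] 4/3 → 0 ('')
  [4] 3/2 → 1 ('c')
  [5] 2/1 → 2 ('cc')
  [6] 1/6 → 0 ('')
  [7] 6/9 → 0 ('')
  [8] 9/8 → 1 ('e')
  [9] 8/5 → 0 ('')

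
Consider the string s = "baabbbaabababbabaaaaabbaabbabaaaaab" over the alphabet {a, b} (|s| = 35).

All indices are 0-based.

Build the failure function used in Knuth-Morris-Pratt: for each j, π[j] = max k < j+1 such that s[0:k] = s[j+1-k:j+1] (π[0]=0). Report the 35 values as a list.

[0, 0, 0, 1, 1, 1, 2, 3, 4, 2, 1, 2, 1, 1, 2, 1, 2, 3, 0, 0, 0, 1, 1, 2, 3, 4, 5, 2, 1, 2, 3, 0, 0, 0, 1]

π[0] = 0
j=1 s[j]='a': π[1]=0 (border '')
j=2 s[j]='a': π[2]=0 (border '')
j=3 s[j]='b': π[3]=1 (border 'b')
j=4 s[j]='b': k: 1→0; π[4]=1 (border 'b')
j=5 s[j]='b': k: 1→0; π[5]=1 (border 'b')
j=6 s[j]='a': π[6]=2 (border 'ba')
j=7 s[j]='a': π[7]=3 (border 'baa')
j=8 s[j]='b': π[8]=4 (border 'baab')
j=9 s[j]='a': k: 4→1; π[9]=2 (border 'ba')
j=10 s[j]='b': k: 2→0; π[10]=1 (border 'b')
j=11 s[j]='a': π[11]=2 (border 'ba')
j=12 s[j]='b': k: 2→0; π[12]=1 (border 'b')
j=13 s[j]='b': k: 1→0; π[13]=1 (border 'b')
j=14 s[j]='a': π[14]=2 (border 'ba')
j=15 s[j]='b': k: 2→0; π[15]=1 (border 'b')
j=16 s[j]='a': π[16]=2 (border 'ba')
j=17 s[j]='a': π[17]=3 (border 'baa')
j=18 s[j]='a': k: 3→0; π[18]=0 (border '')
j=19 s[j]='a': π[19]=0 (border '')
j=20 s[j]='a': π[20]=0 (border '')
j=21 s[j]='b': π[21]=1 (border 'b')
j=22 s[j]='b': k: 1→0; π[22]=1 (border 'b')
j=23 s[j]='a': π[23]=2 (border 'ba')
j=24 s[j]='a': π[24]=3 (border 'baa')
j=25 s[j]='b': π[25]=4 (border 'baab')
j=26 s[j]='b': π[26]=5 (border 'baabb')
j=27 s[j]='a': k: 5→1; π[27]=2 (border 'ba')
j=28 s[j]='b': k: 2→0; π[28]=1 (border 'b')
j=29 s[j]='a': π[29]=2 (border 'ba')
j=30 s[j]='a': π[30]=3 (border 'baa')
j=31 s[j]='a': k: 3→0; π[31]=0 (border '')
j=32 s[j]='a': π[32]=0 (border '')
j=33 s[j]='a': π[33]=0 (border '')
j=34 s[j]='b': π[34]=1 (border 'b')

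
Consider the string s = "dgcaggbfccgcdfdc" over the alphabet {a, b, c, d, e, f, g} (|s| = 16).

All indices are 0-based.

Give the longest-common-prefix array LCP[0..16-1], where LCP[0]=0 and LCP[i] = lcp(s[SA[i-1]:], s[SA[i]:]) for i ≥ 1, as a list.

rank→(start, suffix):
  0 → (3, 'aggbfccgcdfdc')
  1 → (6, 'bfccgcdfdc')
  2 → (15, 'c')
  3 → (2, 'caggbfccgcdfdc')
  4 → (8, 'ccgcdfdc')
  5 → (11, 'cdfdc')
  6 → (9, 'cgcdfdc')
  7 → (14, 'dc')
  8 → (12, 'dfdc')
  9 → (0, 'dgcaggbfccgcdfdc')
  10 → (7, 'fccgcdfdc')
  11 → (13, 'fdc')
  12 → (5, 'gbfccgcdfdc')
  13 → (1, 'gcaggbfccgcdfdc')
  14 → (10, 'gcdfdc')
  15 → (4, 'ggbfccgcdfdc')

SA = [3, 6, 15, 2, 8, 11, 9, 14, 12, 0, 7, 13, 5, 1, 10, 4]
[i] adj suffixes → lcp
  [1] 3/6 → 0 ('')
  [2] 6/15 → 0 ('')
  [3] 15/2 → 1 ('c')
  [4] 2/8 → 1 ('c')
  [5] 8/11 → 1 ('c')
  [6] 11/9 → 1 ('c')
  [7] 9/14 → 0 ('')
  [8] 14/12 → 1 ('d')
  [9] 12/0 → 1 ('d')
  [10] 0/7 → 0 ('')
  [11] 7/13 → 1 ('f')
  [12] 13/5 → 0 ('')
  [13] 5/1 → 1 ('g')
  [14] 1/10 → 2 ('gc')
  [15] 10/4 → 1 ('g')

[0, 0, 0, 1, 1, 1, 1, 0, 1, 1, 0, 1, 0, 1, 2, 1]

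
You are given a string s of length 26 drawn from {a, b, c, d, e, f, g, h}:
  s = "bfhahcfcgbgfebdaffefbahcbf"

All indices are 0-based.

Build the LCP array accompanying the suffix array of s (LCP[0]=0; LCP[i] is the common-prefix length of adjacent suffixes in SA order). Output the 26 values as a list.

[0, 1, 3, 0, 1, 1, 2, 1, 0, 1, 1, 0, 0, 1, 0, 1, 1, 1, 2, 1, 1, 0, 1, 0, 1, 2]

sorted suffixes:
  #0 SA[0]=15  'affefbahcbf'
  #1 SA[1]=21  'ahcbf'
  #2 SA[2]=3  'ahcfcgbgfebdaffefbahcbf'
  #3 SA[3]=20  'bahcbf'
  #4 SA[4]=13  'bdaffefbahcbf'
  #5 SA[5]=24  'bf'
  #6 SA[6]=0  'bfhahcfcgbgfebdaffefbahcbf'
  #7 SA[7]=9  'bgfebdaffefbahcbf'
  #8 SA[8]=23  'cbf'
  #9 SA[9]=5  'cfcgbgfebdaffefbahcbf'
  #10 SA[10]=7  'cgbgfebdaffefbahcbf'
  #11 SA[11]=14  'daffefbahcbf'
  #12 SA[12]=12  'ebdaffefbahcbf'
  #13 SA[13]=18  'efbahcbf'
  #14 SA[14]=25  'f'
  #15 SA[15]=19  'fbahcbf'
  #16 SA[16]=6  'fcgbgfebdaffefbahcbf'
  #17 SA[17]=11  'febdaffefbahcbf'
  #18 SA[18]=17  'fefbahcbf'
  #19 SA[19]=16  'ffefbahcbf'
  #20 SA[20]=1  'fhahcfcgbgfebdaffefbahcbf'
  #21 SA[21]=8  'gbgfebdaffefbahcbf'
  #22 SA[22]=10  'gfebdaffefbahcbf'
  #23 SA[23]=2  'hahcfcgbgfebdaffefbahcbf'
  #24 SA[24]=22  'hcbf'
  #25 SA[25]=4  'hcfcgbgfebdaffefbahcbf'

SA = [15, 21, 3, 20, 13, 24, 0, 9, 23, 5, 7, 14, 12, 18, 25, 19, 6, 11, 17, 16, 1, 8, 10, 2, 22, 4]
rank  pair      lcp
   1  s[15:],s[21:]  1  'a'
   2  s[21:],s[3:]  3  'ahc'
   3  s[3:],s[20:]  0  ''
   4  s[20:],s[13:]  1  'b'
   5  s[13:],s[24:]  1  'b'
   6  s[24:],s[0:]  2  'bf'
   7  s[0:],s[9:]  1  'b'
   8  s[9:],s[23:]  0  ''
   9  s[23:],s[5:]  1  'c'
  10  s[5:],s[7:]  1  'c'
  11  s[7:],s[14:]  0  ''
  12  s[14:],s[12:]  0  ''
  13  s[12:],s[18:]  1  'e'
  14  s[18:],s[25:]  0  ''
  15  s[25:],s[19:]  1  'f'
  16  s[19:],s[6:]  1  'f'
  17  s[6:],s[11:]  1  'f'
  18  s[11:],s[17:]  2  'fe'
  19  s[17:],s[16:]  1  'f'
  20  s[16:],s[1:]  1  'f'
  21  s[1:],s[8:]  0  ''
  22  s[8:],s[10:]  1  'g'
  23  s[10:],s[2:]  0  ''
  24  s[2:],s[22:]  1  'h'
  25  s[22:],s[4:]  2  'hc'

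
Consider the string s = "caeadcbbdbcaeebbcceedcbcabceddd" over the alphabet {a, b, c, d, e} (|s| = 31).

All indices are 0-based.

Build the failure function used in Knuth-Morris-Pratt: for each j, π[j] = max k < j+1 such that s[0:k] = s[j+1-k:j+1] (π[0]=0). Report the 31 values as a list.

π[0] = 0
j=1 s[j]='a': π[1]=0 (border '')
j=2 s[j]='e': π[2]=0 (border '')
j=3 s[j]='a': π[3]=0 (border '')
j=4 s[j]='d': π[4]=0 (border '')
j=5 s[j]='c': π[5]=1 (border 'c')
j=6 s[j]='b': k: 1→0; π[6]=0 (border '')
j=7 s[j]='b': π[7]=0 (border '')
j=8 s[j]='d': π[8]=0 (border '')
j=9 s[j]='b': π[9]=0 (border '')
j=10 s[j]='c': π[10]=1 (border 'c')
j=11 s[j]='a': π[11]=2 (border 'ca')
j=12 s[j]='e': π[12]=3 (border 'cae')
j=13 s[j]='e': k: 3→0; π[13]=0 (border '')
j=14 s[j]='b': π[14]=0 (border '')
j=15 s[j]='b': π[15]=0 (border '')
j=16 s[j]='c': π[16]=1 (border 'c')
j=17 s[j]='c': k: 1→0; π[17]=1 (border 'c')
j=18 s[j]='e': k: 1→0; π[18]=0 (border '')
j=19 s[j]='e': π[19]=0 (border '')
j=20 s[j]='d': π[20]=0 (border '')
j=21 s[j]='c': π[21]=1 (border 'c')
j=22 s[j]='b': k: 1→0; π[22]=0 (border '')
j=23 s[j]='c': π[23]=1 (border 'c')
j=24 s[j]='a': π[24]=2 (border 'ca')
j=25 s[j]='b': k: 2→0; π[25]=0 (border '')
j=26 s[j]='c': π[26]=1 (border 'c')
j=27 s[j]='e': k: 1→0; π[27]=0 (border '')
j=28 s[j]='d': π[28]=0 (border '')
j=29 s[j]='d': π[29]=0 (border '')
j=30 s[j]='d': π[30]=0 (border '')

[0, 0, 0, 0, 0, 1, 0, 0, 0, 0, 1, 2, 3, 0, 0, 0, 1, 1, 0, 0, 0, 1, 0, 1, 2, 0, 1, 0, 0, 0, 0]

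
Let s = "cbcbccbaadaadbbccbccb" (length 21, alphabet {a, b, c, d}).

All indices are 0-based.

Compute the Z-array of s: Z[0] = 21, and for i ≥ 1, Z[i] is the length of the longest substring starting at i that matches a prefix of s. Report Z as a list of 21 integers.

[21, 0, 3, 0, 1, 2, 0, 0, 0, 0, 0, 0, 0, 0, 0, 1, 3, 0, 1, 2, 0]

Z[0]=21
i=1: i≥r, start 0; Z[1]=0
i=2: i≥r, start 0; Z[2]=3 extend→box=[2,5)
i=3: min(r-i=2, Z[1]=0)=0; Z[3]=0
i=4: min(r-i=1, Z[2]=3)=1; Z[4]=1
i=5: i≥r, start 0; Z[5]=2 extend→box=[5,7)
i=6: min(r-i=1, Z[1]=0)=0; Z[6]=0
i=7: i≥r, start 0; Z[7]=0
i=8: i≥r, start 0; Z[8]=0
i=9: i≥r, start 0; Z[9]=0
i=10: i≥r, start 0; Z[10]=0
i=11: i≥r, start 0; Z[11]=0
i=12: i≥r, start 0; Z[12]=0
i=13: i≥r, start 0; Z[13]=0
i=14: i≥r, start 0; Z[14]=0
i=15: i≥r, start 0; Z[15]=1 extend→box=[15,16)
i=16: i≥r, start 0; Z[16]=3 extend→box=[16,19)
i=17: min(r-i=2, Z[1]=0)=0; Z[17]=0
i=18: min(r-i=1, Z[2]=3)=1; Z[18]=1
i=19: i≥r, start 0; Z[19]=2 extend→box=[19,21)
i=20: min(r-i=1, Z[1]=0)=0; Z[20]=0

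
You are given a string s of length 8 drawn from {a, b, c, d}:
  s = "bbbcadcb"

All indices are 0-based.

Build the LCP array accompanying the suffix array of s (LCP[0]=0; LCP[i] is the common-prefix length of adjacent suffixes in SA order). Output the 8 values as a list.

sorted suffixes:
  #0 SA[0]=4  'adcb'
  #1 SA[1]=7  'b'
  #2 SA[2]=0  'bbbcadcb'
  #3 SA[3]=1  'bbcadcb'
  #4 SA[4]=2  'bcadcb'
  #5 SA[5]=3  'cadcb'
  #6 SA[6]=6  'cb'
  #7 SA[7]=5  'dcb'

SA = [4, 7, 0, 1, 2, 3, 6, 5]
rank  pair      lcp
   1  s[4:],s[7:]  0  ''
   2  s[7:],s[0:]  1  'b'
   3  s[0:],s[1:]  2  'bb'
   4  s[1:],s[2:]  1  'b'
   5  s[2:],s[3:]  0  ''
   6  s[3:],s[6:]  1  'c'
   7  s[6:],s[5:]  0  ''

[0, 0, 1, 2, 1, 0, 1, 0]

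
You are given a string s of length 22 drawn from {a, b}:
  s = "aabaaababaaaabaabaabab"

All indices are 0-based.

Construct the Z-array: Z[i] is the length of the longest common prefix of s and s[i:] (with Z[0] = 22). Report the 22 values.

Z[0]=22
i=1: outside box; Z[1]=1 grow→box=[1,2)
i=2: outside box; Z[2]=0
i=3: outside box; Z[3]=2 grow→box=[3,5)
i=4: min(r-i=1, Z[1]=1)=1; Z[4]=4 grow→box=[4,8)
i=5: min(r-i=3, Z[1]=1)=1; Z[5]=1
i=6: min(r-i=2, Z[2]=0)=0; Z[6]=0
i=7: min(r-i=1, Z[3]=2)=1; Z[7]=1
i=8: outside box; Z[8]=0
i=9: outside box; Z[9]=2 grow→box=[9,11)
i=10: min(r-i=1, Z[1]=1)=1; Z[10]=2 grow→box=[10,12)
i=11: min(r-i=1, Z[1]=1)=1; Z[11]=5 grow→box=[11,16)
i=12: min(r-i=4, Z[1]=1)=1; Z[12]=1
i=13: min(r-i=3, Z[2]=0)=0; Z[13]=0
i=14: min(r-i=2, Z[3]=2)=2; Z[14]=5 grow→box=[14,19)
i=15: min(r-i=4, Z[1]=1)=1; Z[15]=1
i=16: min(r-i=3, Z[2]=0)=0; Z[16]=0
i=17: min(r-i=2, Z[3]=2)=2; Z[17]=4 grow→box=[17,21)
i=18: min(r-i=3, Z[1]=1)=1; Z[18]=1
i=19: min(r-i=2, Z[2]=0)=0; Z[19]=0
i=20: min(r-i=1, Z[3]=2)=1; Z[20]=1
i=21: outside box; Z[21]=0

[22, 1, 0, 2, 4, 1, 0, 1, 0, 2, 2, 5, 1, 0, 5, 1, 0, 4, 1, 0, 1, 0]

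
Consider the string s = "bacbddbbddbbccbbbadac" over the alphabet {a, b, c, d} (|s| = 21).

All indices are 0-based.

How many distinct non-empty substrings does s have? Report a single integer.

199

sorted suffixes:
  #0 SA[0]=19  'ac'
  #1 SA[1]=1  'acbddbbddbbccbbbadac'
  #2 SA[2]=17  'adac'
  #3 SA[3]=0  'bacbddbbddbbccbbbadac'
  #4 SA[4]=16  'badac'
  #5 SA[5]=15  'bbadac'
  #6 SA[6]=14  'bbbadac'
  #7 SA[7]=10  'bbccbbbadac'
  #8 SA[8]=6  'bbddbbccbbbadac'
  #9 SA[9]=11  'bccbbbadac'
  #10 SA[10]=7  'bddbbccbbbadac'
  #11 SA[11]=3  'bddbbddbbccbbbadac'
  #12 SA[12]=20  'c'
  #13 SA[13]=13  'cbbbadac'
  #14 SA[14]=2  'cbddbbddbbccbbbadac'
  #15 SA[15]=12  'ccbbbadac'
  #16 SA[16]=18  'dac'
  #17 SA[17]=9  'dbbccbbbadac'
  #18 SA[18]=5  'dbbddbbccbbbadac'
  #19 SA[19]=8  'ddbbccbbbadac'
  #20 SA[20]=4  'ddbbddbbccbbbadac'

SA = [19, 1, 17, 0, 16, 15, 14, 10, 6, 11, 7, 3, 20, 13, 2, 12, 18, 9, 5, 8, 4]
[i] adj suffixes → lcp
  [1] 19/1 → 2 ('ac')
  [2] 1/17 → 1 ('a')
  [3] 17/0 → 0 ('')
  [4] 0/16 → 2 ('ba')
  [5] 16/15 → 1 ('b')
  [6] 15/14 → 2 ('bb')
  [7] 14/10 → 2 ('bb')
  [8] 10/6 → 2 ('bb')
  [9] 6/11 → 1 ('b')
  [10] 11/7 → 1 ('b')
  [11] 7/3 → 5 ('bddbb')
  [12] 3/20 → 0 ('')
  [13] 20/13 → 1 ('c')
  [14] 13/2 → 2 ('cb')
  [15] 2/12 → 1 ('c')
  [16] 12/18 → 0 ('')
  [17] 18/9 → 1 ('d')
  [18] 9/5 → 3 ('dbb')
  [19] 5/8 → 1 ('d')
  [20] 8/4 → 4 ('ddbb')

n(n+1)/2 = 21·22/2 = 231
Σ LCP = 0 + 2 + 1 + 0 + 2 + 1 + 2 + 2 + 2 + 1 + 1 + 5 + 0 + 1 + 2 + 1 + 0 + 1 + 3 + 1 + 4 = 32
distinct = 231 − 32 = 199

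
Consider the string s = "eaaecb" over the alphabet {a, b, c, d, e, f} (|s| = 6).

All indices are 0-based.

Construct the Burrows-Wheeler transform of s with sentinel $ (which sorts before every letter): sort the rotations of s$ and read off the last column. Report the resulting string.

beace$a

rank  rotation last
    0  $eaaecb  b
    1  aaecb$e  e
    2  aecb$ea  a
    3  b$eaaec  c
    4  cb$eaae  e
    5  eaaecb$  $
    6  ecb$eaa  a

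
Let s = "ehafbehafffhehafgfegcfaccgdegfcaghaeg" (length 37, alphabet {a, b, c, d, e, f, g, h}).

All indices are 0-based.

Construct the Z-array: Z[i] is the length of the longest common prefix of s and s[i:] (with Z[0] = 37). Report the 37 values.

Z[0]=37
i=1: outside box; Z[1]=0
i=2: outside box; Z[2]=0
i=3: outside box; Z[3]=0
i=4: outside box; Z[4]=0
i=5: outside box; Z[5]=4 grow→box=[5,9)
i=6: min(r-i=3, Z[1]=0)=0; Z[6]=0
i=7: min(r-i=2, Z[2]=0)=0; Z[7]=0
i=8: min(r-i=1, Z[3]=0)=0; Z[8]=0
i=9: outside box; Z[9]=0
i=10: outside box; Z[10]=0
i=11: outside box; Z[11]=0
i=12: outside box; Z[12]=4 grow→box=[12,16)
i=13: min(r-i=3, Z[1]=0)=0; Z[13]=0
i=14: min(r-i=2, Z[2]=0)=0; Z[14]=0
i=15: min(r-i=1, Z[3]=0)=0; Z[15]=0
i=16: outside box; Z[16]=0
i=17: outside box; Z[17]=0
i=18: outside box; Z[18]=1 grow→box=[18,19)
i=19: outside box; Z[19]=0
i=20: outside box; Z[20]=0
i=21: outside box; Z[21]=0
i=22: outside box; Z[22]=0
i=23: outside box; Z[23]=0
i=24: outside box; Z[24]=0
i=25: outside box; Z[25]=0
i=26: outside box; Z[26]=0
i=27: outside box; Z[27]=1 grow→box=[27,28)
i=28: outside box; Z[28]=0
i=29: outside box; Z[29]=0
i=30: outside box; Z[30]=0
i=31: outside box; Z[31]=0
i=32: outside box; Z[32]=0
i=33: outside box; Z[33]=0
i=34: outside box; Z[34]=0
i=35: outside box; Z[35]=1 grow→box=[35,36)
i=36: outside box; Z[36]=0

[37, 0, 0, 0, 0, 4, 0, 0, 0, 0, 0, 0, 4, 0, 0, 0, 0, 0, 1, 0, 0, 0, 0, 0, 0, 0, 0, 1, 0, 0, 0, 0, 0, 0, 0, 1, 0]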